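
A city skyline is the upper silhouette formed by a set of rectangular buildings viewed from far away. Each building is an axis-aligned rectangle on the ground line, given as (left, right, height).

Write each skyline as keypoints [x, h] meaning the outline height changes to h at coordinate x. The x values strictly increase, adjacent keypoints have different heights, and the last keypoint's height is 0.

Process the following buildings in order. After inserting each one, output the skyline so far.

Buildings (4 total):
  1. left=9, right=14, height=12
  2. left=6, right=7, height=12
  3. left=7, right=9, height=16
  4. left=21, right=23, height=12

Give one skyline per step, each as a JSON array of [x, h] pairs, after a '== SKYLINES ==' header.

== SKYLINES ==
[[9,12],[14,0]]
[[6,12],[7,0],[9,12],[14,0]]
[[6,12],[7,16],[9,12],[14,0]]
[[6,12],[7,16],[9,12],[14,0],[21,12],[23,0]]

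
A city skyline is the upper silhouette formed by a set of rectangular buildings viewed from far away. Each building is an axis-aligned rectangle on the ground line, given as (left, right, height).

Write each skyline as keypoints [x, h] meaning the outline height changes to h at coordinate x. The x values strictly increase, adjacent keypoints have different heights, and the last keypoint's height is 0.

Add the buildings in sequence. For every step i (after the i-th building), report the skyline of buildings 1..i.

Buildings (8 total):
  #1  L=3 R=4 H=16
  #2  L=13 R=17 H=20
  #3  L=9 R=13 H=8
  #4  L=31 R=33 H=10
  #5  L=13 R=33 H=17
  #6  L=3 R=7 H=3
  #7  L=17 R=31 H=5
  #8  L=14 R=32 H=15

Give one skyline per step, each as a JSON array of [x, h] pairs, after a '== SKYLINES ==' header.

== SKYLINES ==
[[3,16],[4,0]]
[[3,16],[4,0],[13,20],[17,0]]
[[3,16],[4,0],[9,8],[13,20],[17,0]]
[[3,16],[4,0],[9,8],[13,20],[17,0],[31,10],[33,0]]
[[3,16],[4,0],[9,8],[13,20],[17,17],[33,0]]
[[3,16],[4,3],[7,0],[9,8],[13,20],[17,17],[33,0]]
[[3,16],[4,3],[7,0],[9,8],[13,20],[17,17],[33,0]]
[[3,16],[4,3],[7,0],[9,8],[13,20],[17,17],[33,0]]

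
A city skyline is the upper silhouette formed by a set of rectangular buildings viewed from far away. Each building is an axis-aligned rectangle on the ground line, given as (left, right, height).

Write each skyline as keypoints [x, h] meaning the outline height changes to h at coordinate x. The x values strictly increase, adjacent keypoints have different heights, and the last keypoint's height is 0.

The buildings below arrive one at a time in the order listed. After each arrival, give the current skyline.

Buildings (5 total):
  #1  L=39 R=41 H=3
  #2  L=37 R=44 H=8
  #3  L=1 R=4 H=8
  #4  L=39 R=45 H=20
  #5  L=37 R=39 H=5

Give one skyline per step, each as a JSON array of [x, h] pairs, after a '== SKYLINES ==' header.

== SKYLINES ==
[[39,3],[41,0]]
[[37,8],[44,0]]
[[1,8],[4,0],[37,8],[44,0]]
[[1,8],[4,0],[37,8],[39,20],[45,0]]
[[1,8],[4,0],[37,8],[39,20],[45,0]]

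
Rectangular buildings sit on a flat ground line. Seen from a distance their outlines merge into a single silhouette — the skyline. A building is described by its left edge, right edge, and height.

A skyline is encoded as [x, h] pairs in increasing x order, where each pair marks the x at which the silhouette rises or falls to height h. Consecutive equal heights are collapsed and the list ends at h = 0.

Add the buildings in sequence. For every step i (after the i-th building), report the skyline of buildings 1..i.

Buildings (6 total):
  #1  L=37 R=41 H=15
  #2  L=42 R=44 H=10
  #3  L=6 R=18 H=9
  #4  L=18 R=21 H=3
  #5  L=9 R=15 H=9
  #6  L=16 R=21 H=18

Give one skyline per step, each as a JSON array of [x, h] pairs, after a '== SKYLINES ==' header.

== SKYLINES ==
[[37,15],[41,0]]
[[37,15],[41,0],[42,10],[44,0]]
[[6,9],[18,0],[37,15],[41,0],[42,10],[44,0]]
[[6,9],[18,3],[21,0],[37,15],[41,0],[42,10],[44,0]]
[[6,9],[18,3],[21,0],[37,15],[41,0],[42,10],[44,0]]
[[6,9],[16,18],[21,0],[37,15],[41,0],[42,10],[44,0]]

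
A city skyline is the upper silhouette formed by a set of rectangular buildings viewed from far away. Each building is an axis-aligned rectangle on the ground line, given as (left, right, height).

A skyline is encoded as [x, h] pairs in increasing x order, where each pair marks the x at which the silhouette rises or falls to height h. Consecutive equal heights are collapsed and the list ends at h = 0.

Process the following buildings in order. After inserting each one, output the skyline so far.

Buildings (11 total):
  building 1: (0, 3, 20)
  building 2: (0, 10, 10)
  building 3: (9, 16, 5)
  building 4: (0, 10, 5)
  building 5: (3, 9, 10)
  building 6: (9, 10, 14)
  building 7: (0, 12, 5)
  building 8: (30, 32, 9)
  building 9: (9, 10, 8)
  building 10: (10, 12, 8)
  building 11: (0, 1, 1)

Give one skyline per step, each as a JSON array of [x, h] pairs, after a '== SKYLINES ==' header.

== SKYLINES ==
[[0,20],[3,0]]
[[0,20],[3,10],[10,0]]
[[0,20],[3,10],[10,5],[16,0]]
[[0,20],[3,10],[10,5],[16,0]]
[[0,20],[3,10],[10,5],[16,0]]
[[0,20],[3,10],[9,14],[10,5],[16,0]]
[[0,20],[3,10],[9,14],[10,5],[16,0]]
[[0,20],[3,10],[9,14],[10,5],[16,0],[30,9],[32,0]]
[[0,20],[3,10],[9,14],[10,5],[16,0],[30,9],[32,0]]
[[0,20],[3,10],[9,14],[10,8],[12,5],[16,0],[30,9],[32,0]]
[[0,20],[3,10],[9,14],[10,8],[12,5],[16,0],[30,9],[32,0]]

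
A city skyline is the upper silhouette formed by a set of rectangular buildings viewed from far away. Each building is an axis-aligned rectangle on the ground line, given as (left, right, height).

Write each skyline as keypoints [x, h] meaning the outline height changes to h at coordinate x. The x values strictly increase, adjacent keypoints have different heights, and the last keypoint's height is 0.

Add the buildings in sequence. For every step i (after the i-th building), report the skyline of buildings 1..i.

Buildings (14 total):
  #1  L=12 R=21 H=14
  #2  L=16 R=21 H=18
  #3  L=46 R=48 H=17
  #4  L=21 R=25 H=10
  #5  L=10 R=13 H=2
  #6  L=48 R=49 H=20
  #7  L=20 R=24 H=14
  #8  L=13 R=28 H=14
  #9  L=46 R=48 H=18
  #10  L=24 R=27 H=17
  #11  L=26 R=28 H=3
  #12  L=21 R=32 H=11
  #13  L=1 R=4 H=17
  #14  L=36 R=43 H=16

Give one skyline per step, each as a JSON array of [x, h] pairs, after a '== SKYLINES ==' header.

== SKYLINES ==
[[12,14],[21,0]]
[[12,14],[16,18],[21,0]]
[[12,14],[16,18],[21,0],[46,17],[48,0]]
[[12,14],[16,18],[21,10],[25,0],[46,17],[48,0]]
[[10,2],[12,14],[16,18],[21,10],[25,0],[46,17],[48,0]]
[[10,2],[12,14],[16,18],[21,10],[25,0],[46,17],[48,20],[49,0]]
[[10,2],[12,14],[16,18],[21,14],[24,10],[25,0],[46,17],[48,20],[49,0]]
[[10,2],[12,14],[16,18],[21,14],[28,0],[46,17],[48,20],[49,0]]
[[10,2],[12,14],[16,18],[21,14],[28,0],[46,18],[48,20],[49,0]]
[[10,2],[12,14],[16,18],[21,14],[24,17],[27,14],[28,0],[46,18],[48,20],[49,0]]
[[10,2],[12,14],[16,18],[21,14],[24,17],[27,14],[28,0],[46,18],[48,20],[49,0]]
[[10,2],[12,14],[16,18],[21,14],[24,17],[27,14],[28,11],[32,0],[46,18],[48,20],[49,0]]
[[1,17],[4,0],[10,2],[12,14],[16,18],[21,14],[24,17],[27,14],[28,11],[32,0],[46,18],[48,20],[49,0]]
[[1,17],[4,0],[10,2],[12,14],[16,18],[21,14],[24,17],[27,14],[28,11],[32,0],[36,16],[43,0],[46,18],[48,20],[49,0]]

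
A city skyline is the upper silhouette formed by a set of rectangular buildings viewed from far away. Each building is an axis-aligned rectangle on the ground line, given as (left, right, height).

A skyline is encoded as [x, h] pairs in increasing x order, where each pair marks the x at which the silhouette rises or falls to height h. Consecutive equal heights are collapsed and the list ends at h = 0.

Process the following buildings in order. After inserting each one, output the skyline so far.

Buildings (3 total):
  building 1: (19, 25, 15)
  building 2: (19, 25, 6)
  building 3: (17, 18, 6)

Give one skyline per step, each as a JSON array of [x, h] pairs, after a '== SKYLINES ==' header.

== SKYLINES ==
[[19,15],[25,0]]
[[19,15],[25,0]]
[[17,6],[18,0],[19,15],[25,0]]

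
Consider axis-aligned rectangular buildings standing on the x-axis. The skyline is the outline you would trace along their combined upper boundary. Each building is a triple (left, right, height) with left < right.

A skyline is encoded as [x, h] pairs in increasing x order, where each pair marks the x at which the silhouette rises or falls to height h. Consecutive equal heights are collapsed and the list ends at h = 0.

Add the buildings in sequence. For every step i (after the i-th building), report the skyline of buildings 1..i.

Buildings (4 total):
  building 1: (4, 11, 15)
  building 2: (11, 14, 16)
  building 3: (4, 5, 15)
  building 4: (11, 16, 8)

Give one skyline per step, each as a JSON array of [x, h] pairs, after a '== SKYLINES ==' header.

== SKYLINES ==
[[4,15],[11,0]]
[[4,15],[11,16],[14,0]]
[[4,15],[11,16],[14,0]]
[[4,15],[11,16],[14,8],[16,0]]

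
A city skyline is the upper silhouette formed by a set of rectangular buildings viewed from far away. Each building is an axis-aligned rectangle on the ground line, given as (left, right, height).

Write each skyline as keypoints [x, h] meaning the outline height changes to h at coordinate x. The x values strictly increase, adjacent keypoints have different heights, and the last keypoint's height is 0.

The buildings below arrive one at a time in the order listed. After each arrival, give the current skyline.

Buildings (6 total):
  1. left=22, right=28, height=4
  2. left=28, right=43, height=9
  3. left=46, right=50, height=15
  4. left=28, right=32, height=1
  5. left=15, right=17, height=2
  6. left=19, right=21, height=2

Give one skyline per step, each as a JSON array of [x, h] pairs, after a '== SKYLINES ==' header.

== SKYLINES ==
[[22,4],[28,0]]
[[22,4],[28,9],[43,0]]
[[22,4],[28,9],[43,0],[46,15],[50,0]]
[[22,4],[28,9],[43,0],[46,15],[50,0]]
[[15,2],[17,0],[22,4],[28,9],[43,0],[46,15],[50,0]]
[[15,2],[17,0],[19,2],[21,0],[22,4],[28,9],[43,0],[46,15],[50,0]]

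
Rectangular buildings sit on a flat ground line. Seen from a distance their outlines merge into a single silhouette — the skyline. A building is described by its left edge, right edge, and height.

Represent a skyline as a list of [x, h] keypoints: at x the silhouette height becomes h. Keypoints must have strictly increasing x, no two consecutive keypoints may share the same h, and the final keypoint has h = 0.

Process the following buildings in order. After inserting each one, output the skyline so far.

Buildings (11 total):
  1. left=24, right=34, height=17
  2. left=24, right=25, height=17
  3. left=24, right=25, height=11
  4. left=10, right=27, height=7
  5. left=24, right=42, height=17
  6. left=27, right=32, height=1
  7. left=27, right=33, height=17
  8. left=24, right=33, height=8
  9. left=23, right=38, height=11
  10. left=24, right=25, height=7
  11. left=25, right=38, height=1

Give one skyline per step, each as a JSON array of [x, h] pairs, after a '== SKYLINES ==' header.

== SKYLINES ==
[[24,17],[34,0]]
[[24,17],[34,0]]
[[24,17],[34,0]]
[[10,7],[24,17],[34,0]]
[[10,7],[24,17],[42,0]]
[[10,7],[24,17],[42,0]]
[[10,7],[24,17],[42,0]]
[[10,7],[24,17],[42,0]]
[[10,7],[23,11],[24,17],[42,0]]
[[10,7],[23,11],[24,17],[42,0]]
[[10,7],[23,11],[24,17],[42,0]]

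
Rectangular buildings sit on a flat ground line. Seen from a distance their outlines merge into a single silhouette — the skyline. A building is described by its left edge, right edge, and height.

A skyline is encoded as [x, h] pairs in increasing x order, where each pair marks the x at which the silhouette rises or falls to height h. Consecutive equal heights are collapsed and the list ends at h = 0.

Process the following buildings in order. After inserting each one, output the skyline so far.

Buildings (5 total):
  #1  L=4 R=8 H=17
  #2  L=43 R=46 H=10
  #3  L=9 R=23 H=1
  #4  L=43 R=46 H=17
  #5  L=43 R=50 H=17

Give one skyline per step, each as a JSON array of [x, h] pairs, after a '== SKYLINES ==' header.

== SKYLINES ==
[[4,17],[8,0]]
[[4,17],[8,0],[43,10],[46,0]]
[[4,17],[8,0],[9,1],[23,0],[43,10],[46,0]]
[[4,17],[8,0],[9,1],[23,0],[43,17],[46,0]]
[[4,17],[8,0],[9,1],[23,0],[43,17],[50,0]]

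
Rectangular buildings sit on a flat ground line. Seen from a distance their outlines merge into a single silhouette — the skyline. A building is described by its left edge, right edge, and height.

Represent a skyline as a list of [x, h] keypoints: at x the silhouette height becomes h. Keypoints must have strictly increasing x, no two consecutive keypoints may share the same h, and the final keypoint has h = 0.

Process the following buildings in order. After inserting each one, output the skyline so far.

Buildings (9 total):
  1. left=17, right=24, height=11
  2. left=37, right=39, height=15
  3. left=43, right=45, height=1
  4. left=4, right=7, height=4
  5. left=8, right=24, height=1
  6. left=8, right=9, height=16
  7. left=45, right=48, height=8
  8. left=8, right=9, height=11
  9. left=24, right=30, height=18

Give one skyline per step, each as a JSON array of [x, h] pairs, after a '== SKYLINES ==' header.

== SKYLINES ==
[[17,11],[24,0]]
[[17,11],[24,0],[37,15],[39,0]]
[[17,11],[24,0],[37,15],[39,0],[43,1],[45,0]]
[[4,4],[7,0],[17,11],[24,0],[37,15],[39,0],[43,1],[45,0]]
[[4,4],[7,0],[8,1],[17,11],[24,0],[37,15],[39,0],[43,1],[45,0]]
[[4,4],[7,0],[8,16],[9,1],[17,11],[24,0],[37,15],[39,0],[43,1],[45,0]]
[[4,4],[7,0],[8,16],[9,1],[17,11],[24,0],[37,15],[39,0],[43,1],[45,8],[48,0]]
[[4,4],[7,0],[8,16],[9,1],[17,11],[24,0],[37,15],[39,0],[43,1],[45,8],[48,0]]
[[4,4],[7,0],[8,16],[9,1],[17,11],[24,18],[30,0],[37,15],[39,0],[43,1],[45,8],[48,0]]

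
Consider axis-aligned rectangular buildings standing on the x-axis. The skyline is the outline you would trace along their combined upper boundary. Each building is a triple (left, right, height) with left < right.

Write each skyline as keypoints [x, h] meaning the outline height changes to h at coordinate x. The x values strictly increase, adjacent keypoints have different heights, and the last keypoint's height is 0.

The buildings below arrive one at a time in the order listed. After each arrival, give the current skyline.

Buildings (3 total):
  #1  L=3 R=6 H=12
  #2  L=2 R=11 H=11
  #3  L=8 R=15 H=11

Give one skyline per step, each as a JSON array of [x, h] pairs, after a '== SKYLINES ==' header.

== SKYLINES ==
[[3,12],[6,0]]
[[2,11],[3,12],[6,11],[11,0]]
[[2,11],[3,12],[6,11],[15,0]]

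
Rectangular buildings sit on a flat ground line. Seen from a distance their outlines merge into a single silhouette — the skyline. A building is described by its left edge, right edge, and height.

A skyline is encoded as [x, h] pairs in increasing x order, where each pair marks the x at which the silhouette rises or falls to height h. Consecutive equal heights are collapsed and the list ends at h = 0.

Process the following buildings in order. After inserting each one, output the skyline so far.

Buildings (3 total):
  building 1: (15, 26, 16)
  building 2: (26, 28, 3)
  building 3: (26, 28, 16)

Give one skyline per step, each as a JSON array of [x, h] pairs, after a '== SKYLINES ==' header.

== SKYLINES ==
[[15,16],[26,0]]
[[15,16],[26,3],[28,0]]
[[15,16],[28,0]]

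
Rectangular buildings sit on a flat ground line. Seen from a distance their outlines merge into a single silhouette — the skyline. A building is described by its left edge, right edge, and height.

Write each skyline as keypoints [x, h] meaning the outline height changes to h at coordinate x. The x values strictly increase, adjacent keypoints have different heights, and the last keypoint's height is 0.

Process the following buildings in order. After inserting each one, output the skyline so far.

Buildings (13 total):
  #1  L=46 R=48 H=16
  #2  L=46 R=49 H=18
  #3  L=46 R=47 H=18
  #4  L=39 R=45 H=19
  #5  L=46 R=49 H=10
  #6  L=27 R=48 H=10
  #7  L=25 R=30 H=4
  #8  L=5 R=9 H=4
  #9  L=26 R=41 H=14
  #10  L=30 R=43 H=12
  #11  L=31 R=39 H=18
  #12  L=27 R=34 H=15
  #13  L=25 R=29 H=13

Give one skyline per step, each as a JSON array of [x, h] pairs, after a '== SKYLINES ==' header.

== SKYLINES ==
[[46,16],[48,0]]
[[46,18],[49,0]]
[[46,18],[49,0]]
[[39,19],[45,0],[46,18],[49,0]]
[[39,19],[45,0],[46,18],[49,0]]
[[27,10],[39,19],[45,10],[46,18],[49,0]]
[[25,4],[27,10],[39,19],[45,10],[46,18],[49,0]]
[[5,4],[9,0],[25,4],[27,10],[39,19],[45,10],[46,18],[49,0]]
[[5,4],[9,0],[25,4],[26,14],[39,19],[45,10],[46,18],[49,0]]
[[5,4],[9,0],[25,4],[26,14],[39,19],[45,10],[46,18],[49,0]]
[[5,4],[9,0],[25,4],[26,14],[31,18],[39,19],[45,10],[46,18],[49,0]]
[[5,4],[9,0],[25,4],[26,14],[27,15],[31,18],[39,19],[45,10],[46,18],[49,0]]
[[5,4],[9,0],[25,13],[26,14],[27,15],[31,18],[39,19],[45,10],[46,18],[49,0]]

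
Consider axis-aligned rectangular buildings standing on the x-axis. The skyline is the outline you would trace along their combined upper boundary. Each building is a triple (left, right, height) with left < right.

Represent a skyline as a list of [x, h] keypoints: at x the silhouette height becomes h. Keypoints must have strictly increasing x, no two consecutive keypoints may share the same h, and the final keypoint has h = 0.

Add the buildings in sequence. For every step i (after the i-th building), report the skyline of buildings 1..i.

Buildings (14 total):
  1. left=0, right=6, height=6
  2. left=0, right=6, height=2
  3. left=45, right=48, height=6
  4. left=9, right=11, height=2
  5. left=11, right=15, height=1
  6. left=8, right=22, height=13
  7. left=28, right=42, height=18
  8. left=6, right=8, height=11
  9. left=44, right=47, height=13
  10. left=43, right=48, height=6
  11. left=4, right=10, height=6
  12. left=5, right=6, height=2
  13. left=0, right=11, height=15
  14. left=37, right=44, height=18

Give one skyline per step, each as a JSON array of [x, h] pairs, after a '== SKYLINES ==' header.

== SKYLINES ==
[[0,6],[6,0]]
[[0,6],[6,0]]
[[0,6],[6,0],[45,6],[48,0]]
[[0,6],[6,0],[9,2],[11,0],[45,6],[48,0]]
[[0,6],[6,0],[9,2],[11,1],[15,0],[45,6],[48,0]]
[[0,6],[6,0],[8,13],[22,0],[45,6],[48,0]]
[[0,6],[6,0],[8,13],[22,0],[28,18],[42,0],[45,6],[48,0]]
[[0,6],[6,11],[8,13],[22,0],[28,18],[42,0],[45,6],[48,0]]
[[0,6],[6,11],[8,13],[22,0],[28,18],[42,0],[44,13],[47,6],[48,0]]
[[0,6],[6,11],[8,13],[22,0],[28,18],[42,0],[43,6],[44,13],[47,6],[48,0]]
[[0,6],[6,11],[8,13],[22,0],[28,18],[42,0],[43,6],[44,13],[47,6],[48,0]]
[[0,6],[6,11],[8,13],[22,0],[28,18],[42,0],[43,6],[44,13],[47,6],[48,0]]
[[0,15],[11,13],[22,0],[28,18],[42,0],[43,6],[44,13],[47,6],[48,0]]
[[0,15],[11,13],[22,0],[28,18],[44,13],[47,6],[48,0]]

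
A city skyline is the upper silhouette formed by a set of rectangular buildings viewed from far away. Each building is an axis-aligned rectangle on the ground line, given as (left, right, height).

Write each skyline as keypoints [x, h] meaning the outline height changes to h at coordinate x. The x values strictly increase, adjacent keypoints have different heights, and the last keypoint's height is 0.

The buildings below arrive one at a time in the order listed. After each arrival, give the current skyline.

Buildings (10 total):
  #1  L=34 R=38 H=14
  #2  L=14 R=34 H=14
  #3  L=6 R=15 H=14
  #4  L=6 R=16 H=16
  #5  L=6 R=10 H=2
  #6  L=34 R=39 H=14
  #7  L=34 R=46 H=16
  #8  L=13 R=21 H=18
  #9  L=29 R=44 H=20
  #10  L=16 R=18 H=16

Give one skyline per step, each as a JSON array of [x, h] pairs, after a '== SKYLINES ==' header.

== SKYLINES ==
[[34,14],[38,0]]
[[14,14],[38,0]]
[[6,14],[38,0]]
[[6,16],[16,14],[38,0]]
[[6,16],[16,14],[38,0]]
[[6,16],[16,14],[39,0]]
[[6,16],[16,14],[34,16],[46,0]]
[[6,16],[13,18],[21,14],[34,16],[46,0]]
[[6,16],[13,18],[21,14],[29,20],[44,16],[46,0]]
[[6,16],[13,18],[21,14],[29,20],[44,16],[46,0]]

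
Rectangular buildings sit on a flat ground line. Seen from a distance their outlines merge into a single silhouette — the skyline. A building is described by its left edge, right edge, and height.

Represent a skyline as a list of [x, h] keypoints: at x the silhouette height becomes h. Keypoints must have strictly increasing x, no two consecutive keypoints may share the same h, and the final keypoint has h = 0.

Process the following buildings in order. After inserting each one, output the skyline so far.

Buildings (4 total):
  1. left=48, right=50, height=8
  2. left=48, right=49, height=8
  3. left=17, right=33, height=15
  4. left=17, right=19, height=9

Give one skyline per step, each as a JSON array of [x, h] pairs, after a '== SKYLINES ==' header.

== SKYLINES ==
[[48,8],[50,0]]
[[48,8],[50,0]]
[[17,15],[33,0],[48,8],[50,0]]
[[17,15],[33,0],[48,8],[50,0]]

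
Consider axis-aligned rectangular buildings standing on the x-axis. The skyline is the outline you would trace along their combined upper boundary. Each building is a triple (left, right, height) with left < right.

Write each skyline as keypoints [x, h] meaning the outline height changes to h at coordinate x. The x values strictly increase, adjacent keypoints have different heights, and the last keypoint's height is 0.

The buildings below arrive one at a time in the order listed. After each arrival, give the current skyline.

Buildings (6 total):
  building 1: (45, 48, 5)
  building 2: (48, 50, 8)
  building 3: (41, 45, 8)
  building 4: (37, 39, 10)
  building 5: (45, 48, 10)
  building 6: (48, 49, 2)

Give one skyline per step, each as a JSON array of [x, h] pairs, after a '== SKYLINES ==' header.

== SKYLINES ==
[[45,5],[48,0]]
[[45,5],[48,8],[50,0]]
[[41,8],[45,5],[48,8],[50,0]]
[[37,10],[39,0],[41,8],[45,5],[48,8],[50,0]]
[[37,10],[39,0],[41,8],[45,10],[48,8],[50,0]]
[[37,10],[39,0],[41,8],[45,10],[48,8],[50,0]]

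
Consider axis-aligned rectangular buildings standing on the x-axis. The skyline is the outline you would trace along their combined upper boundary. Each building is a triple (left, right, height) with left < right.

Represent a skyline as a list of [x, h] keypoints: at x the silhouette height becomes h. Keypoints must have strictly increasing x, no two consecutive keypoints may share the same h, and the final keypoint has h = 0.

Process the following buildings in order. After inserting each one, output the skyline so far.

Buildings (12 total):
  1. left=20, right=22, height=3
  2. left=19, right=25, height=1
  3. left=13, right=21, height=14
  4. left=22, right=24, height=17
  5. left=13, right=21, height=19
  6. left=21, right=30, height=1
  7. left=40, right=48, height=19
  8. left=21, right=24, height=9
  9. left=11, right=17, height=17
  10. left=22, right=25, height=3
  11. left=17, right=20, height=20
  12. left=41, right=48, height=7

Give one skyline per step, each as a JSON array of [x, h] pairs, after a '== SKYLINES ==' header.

== SKYLINES ==
[[20,3],[22,0]]
[[19,1],[20,3],[22,1],[25,0]]
[[13,14],[21,3],[22,1],[25,0]]
[[13,14],[21,3],[22,17],[24,1],[25,0]]
[[13,19],[21,3],[22,17],[24,1],[25,0]]
[[13,19],[21,3],[22,17],[24,1],[30,0]]
[[13,19],[21,3],[22,17],[24,1],[30,0],[40,19],[48,0]]
[[13,19],[21,9],[22,17],[24,1],[30,0],[40,19],[48,0]]
[[11,17],[13,19],[21,9],[22,17],[24,1],[30,0],[40,19],[48,0]]
[[11,17],[13,19],[21,9],[22,17],[24,3],[25,1],[30,0],[40,19],[48,0]]
[[11,17],[13,19],[17,20],[20,19],[21,9],[22,17],[24,3],[25,1],[30,0],[40,19],[48,0]]
[[11,17],[13,19],[17,20],[20,19],[21,9],[22,17],[24,3],[25,1],[30,0],[40,19],[48,0]]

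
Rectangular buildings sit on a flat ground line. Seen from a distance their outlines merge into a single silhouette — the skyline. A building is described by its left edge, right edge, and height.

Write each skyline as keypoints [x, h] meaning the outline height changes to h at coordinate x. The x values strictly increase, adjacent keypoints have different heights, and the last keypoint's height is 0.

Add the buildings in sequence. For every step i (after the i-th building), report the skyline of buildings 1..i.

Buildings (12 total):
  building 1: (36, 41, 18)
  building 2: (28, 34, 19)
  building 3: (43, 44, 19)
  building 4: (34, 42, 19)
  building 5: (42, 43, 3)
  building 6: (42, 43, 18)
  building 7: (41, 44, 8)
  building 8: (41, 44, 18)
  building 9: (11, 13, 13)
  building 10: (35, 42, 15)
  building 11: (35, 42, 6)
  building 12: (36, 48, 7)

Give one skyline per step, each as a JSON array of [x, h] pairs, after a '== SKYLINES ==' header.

== SKYLINES ==
[[36,18],[41,0]]
[[28,19],[34,0],[36,18],[41,0]]
[[28,19],[34,0],[36,18],[41,0],[43,19],[44,0]]
[[28,19],[42,0],[43,19],[44,0]]
[[28,19],[42,3],[43,19],[44,0]]
[[28,19],[42,18],[43,19],[44,0]]
[[28,19],[42,18],[43,19],[44,0]]
[[28,19],[42,18],[43,19],[44,0]]
[[11,13],[13,0],[28,19],[42,18],[43,19],[44,0]]
[[11,13],[13,0],[28,19],[42,18],[43,19],[44,0]]
[[11,13],[13,0],[28,19],[42,18],[43,19],[44,0]]
[[11,13],[13,0],[28,19],[42,18],[43,19],[44,7],[48,0]]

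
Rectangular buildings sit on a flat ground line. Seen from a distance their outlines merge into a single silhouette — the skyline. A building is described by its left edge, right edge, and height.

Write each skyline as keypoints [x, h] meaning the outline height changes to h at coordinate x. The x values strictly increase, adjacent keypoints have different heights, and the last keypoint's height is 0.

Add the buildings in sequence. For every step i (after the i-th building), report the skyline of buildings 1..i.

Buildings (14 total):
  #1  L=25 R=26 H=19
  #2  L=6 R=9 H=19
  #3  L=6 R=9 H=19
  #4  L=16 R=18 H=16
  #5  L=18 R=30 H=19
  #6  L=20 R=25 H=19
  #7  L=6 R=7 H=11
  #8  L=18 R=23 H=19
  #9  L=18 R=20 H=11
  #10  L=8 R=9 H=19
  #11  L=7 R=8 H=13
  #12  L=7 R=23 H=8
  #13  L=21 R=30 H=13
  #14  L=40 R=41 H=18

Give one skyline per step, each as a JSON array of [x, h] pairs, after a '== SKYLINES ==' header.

== SKYLINES ==
[[25,19],[26,0]]
[[6,19],[9,0],[25,19],[26,0]]
[[6,19],[9,0],[25,19],[26,0]]
[[6,19],[9,0],[16,16],[18,0],[25,19],[26,0]]
[[6,19],[9,0],[16,16],[18,19],[30,0]]
[[6,19],[9,0],[16,16],[18,19],[30,0]]
[[6,19],[9,0],[16,16],[18,19],[30,0]]
[[6,19],[9,0],[16,16],[18,19],[30,0]]
[[6,19],[9,0],[16,16],[18,19],[30,0]]
[[6,19],[9,0],[16,16],[18,19],[30,0]]
[[6,19],[9,0],[16,16],[18,19],[30,0]]
[[6,19],[9,8],[16,16],[18,19],[30,0]]
[[6,19],[9,8],[16,16],[18,19],[30,0]]
[[6,19],[9,8],[16,16],[18,19],[30,0],[40,18],[41,0]]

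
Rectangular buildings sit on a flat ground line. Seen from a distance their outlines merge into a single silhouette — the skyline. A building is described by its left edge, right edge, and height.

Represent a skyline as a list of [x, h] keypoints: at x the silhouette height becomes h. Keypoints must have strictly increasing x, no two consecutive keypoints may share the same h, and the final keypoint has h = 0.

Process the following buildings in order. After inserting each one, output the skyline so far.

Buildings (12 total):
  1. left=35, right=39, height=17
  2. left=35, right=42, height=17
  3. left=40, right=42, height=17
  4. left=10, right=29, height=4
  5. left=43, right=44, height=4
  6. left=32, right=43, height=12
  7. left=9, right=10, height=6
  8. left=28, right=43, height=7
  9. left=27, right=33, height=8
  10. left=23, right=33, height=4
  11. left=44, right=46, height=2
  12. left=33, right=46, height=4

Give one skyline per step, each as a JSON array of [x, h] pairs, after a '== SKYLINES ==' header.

== SKYLINES ==
[[35,17],[39,0]]
[[35,17],[42,0]]
[[35,17],[42,0]]
[[10,4],[29,0],[35,17],[42,0]]
[[10,4],[29,0],[35,17],[42,0],[43,4],[44,0]]
[[10,4],[29,0],[32,12],[35,17],[42,12],[43,4],[44,0]]
[[9,6],[10,4],[29,0],[32,12],[35,17],[42,12],[43,4],[44,0]]
[[9,6],[10,4],[28,7],[32,12],[35,17],[42,12],[43,4],[44,0]]
[[9,6],[10,4],[27,8],[32,12],[35,17],[42,12],[43,4],[44,0]]
[[9,6],[10,4],[27,8],[32,12],[35,17],[42,12],[43,4],[44,0]]
[[9,6],[10,4],[27,8],[32,12],[35,17],[42,12],[43,4],[44,2],[46,0]]
[[9,6],[10,4],[27,8],[32,12],[35,17],[42,12],[43,4],[46,0]]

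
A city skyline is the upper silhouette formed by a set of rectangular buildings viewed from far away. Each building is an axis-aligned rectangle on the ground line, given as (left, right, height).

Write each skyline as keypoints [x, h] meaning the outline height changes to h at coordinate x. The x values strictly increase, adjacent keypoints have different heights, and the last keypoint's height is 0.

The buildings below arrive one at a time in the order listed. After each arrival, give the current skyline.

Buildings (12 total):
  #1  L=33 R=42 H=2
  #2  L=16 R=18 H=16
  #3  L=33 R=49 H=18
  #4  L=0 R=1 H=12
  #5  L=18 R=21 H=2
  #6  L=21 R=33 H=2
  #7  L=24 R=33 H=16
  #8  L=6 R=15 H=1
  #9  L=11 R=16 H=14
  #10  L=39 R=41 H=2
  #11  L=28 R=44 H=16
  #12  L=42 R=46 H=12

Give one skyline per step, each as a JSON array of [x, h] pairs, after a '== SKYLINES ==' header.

== SKYLINES ==
[[33,2],[42,0]]
[[16,16],[18,0],[33,2],[42,0]]
[[16,16],[18,0],[33,18],[49,0]]
[[0,12],[1,0],[16,16],[18,0],[33,18],[49,0]]
[[0,12],[1,0],[16,16],[18,2],[21,0],[33,18],[49,0]]
[[0,12],[1,0],[16,16],[18,2],[33,18],[49,0]]
[[0,12],[1,0],[16,16],[18,2],[24,16],[33,18],[49,0]]
[[0,12],[1,0],[6,1],[15,0],[16,16],[18,2],[24,16],[33,18],[49,0]]
[[0,12],[1,0],[6,1],[11,14],[16,16],[18,2],[24,16],[33,18],[49,0]]
[[0,12],[1,0],[6,1],[11,14],[16,16],[18,2],[24,16],[33,18],[49,0]]
[[0,12],[1,0],[6,1],[11,14],[16,16],[18,2],[24,16],[33,18],[49,0]]
[[0,12],[1,0],[6,1],[11,14],[16,16],[18,2],[24,16],[33,18],[49,0]]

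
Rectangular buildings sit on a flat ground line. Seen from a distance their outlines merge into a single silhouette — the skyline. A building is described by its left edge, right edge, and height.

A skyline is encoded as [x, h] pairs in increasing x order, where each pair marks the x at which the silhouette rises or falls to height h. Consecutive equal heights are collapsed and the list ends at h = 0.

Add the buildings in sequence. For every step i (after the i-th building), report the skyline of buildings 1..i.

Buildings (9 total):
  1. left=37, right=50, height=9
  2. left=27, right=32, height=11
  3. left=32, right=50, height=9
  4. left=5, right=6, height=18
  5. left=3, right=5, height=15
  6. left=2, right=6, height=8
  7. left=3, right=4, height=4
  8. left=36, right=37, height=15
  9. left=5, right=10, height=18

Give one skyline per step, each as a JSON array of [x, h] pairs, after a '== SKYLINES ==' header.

== SKYLINES ==
[[37,9],[50,0]]
[[27,11],[32,0],[37,9],[50,0]]
[[27,11],[32,9],[50,0]]
[[5,18],[6,0],[27,11],[32,9],[50,0]]
[[3,15],[5,18],[6,0],[27,11],[32,9],[50,0]]
[[2,8],[3,15],[5,18],[6,0],[27,11],[32,9],[50,0]]
[[2,8],[3,15],[5,18],[6,0],[27,11],[32,9],[50,0]]
[[2,8],[3,15],[5,18],[6,0],[27,11],[32,9],[36,15],[37,9],[50,0]]
[[2,8],[3,15],[5,18],[10,0],[27,11],[32,9],[36,15],[37,9],[50,0]]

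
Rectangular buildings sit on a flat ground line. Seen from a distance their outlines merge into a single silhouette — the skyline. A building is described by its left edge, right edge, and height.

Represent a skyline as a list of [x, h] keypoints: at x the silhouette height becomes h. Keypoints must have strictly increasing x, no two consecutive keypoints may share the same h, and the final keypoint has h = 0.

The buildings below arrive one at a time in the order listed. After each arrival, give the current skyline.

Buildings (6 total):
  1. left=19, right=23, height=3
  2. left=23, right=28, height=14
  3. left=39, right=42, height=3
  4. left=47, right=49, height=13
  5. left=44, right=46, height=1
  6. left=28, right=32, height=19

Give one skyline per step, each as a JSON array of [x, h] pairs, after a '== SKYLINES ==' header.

== SKYLINES ==
[[19,3],[23,0]]
[[19,3],[23,14],[28,0]]
[[19,3],[23,14],[28,0],[39,3],[42,0]]
[[19,3],[23,14],[28,0],[39,3],[42,0],[47,13],[49,0]]
[[19,3],[23,14],[28,0],[39,3],[42,0],[44,1],[46,0],[47,13],[49,0]]
[[19,3],[23,14],[28,19],[32,0],[39,3],[42,0],[44,1],[46,0],[47,13],[49,0]]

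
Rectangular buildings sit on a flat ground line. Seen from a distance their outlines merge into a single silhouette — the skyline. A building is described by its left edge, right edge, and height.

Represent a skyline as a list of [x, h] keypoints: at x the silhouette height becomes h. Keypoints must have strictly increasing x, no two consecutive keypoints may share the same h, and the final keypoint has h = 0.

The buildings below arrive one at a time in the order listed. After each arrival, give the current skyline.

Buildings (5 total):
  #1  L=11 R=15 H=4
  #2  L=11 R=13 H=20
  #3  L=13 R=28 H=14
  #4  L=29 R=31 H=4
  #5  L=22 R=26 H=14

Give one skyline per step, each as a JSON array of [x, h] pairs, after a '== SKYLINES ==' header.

== SKYLINES ==
[[11,4],[15,0]]
[[11,20],[13,4],[15,0]]
[[11,20],[13,14],[28,0]]
[[11,20],[13,14],[28,0],[29,4],[31,0]]
[[11,20],[13,14],[28,0],[29,4],[31,0]]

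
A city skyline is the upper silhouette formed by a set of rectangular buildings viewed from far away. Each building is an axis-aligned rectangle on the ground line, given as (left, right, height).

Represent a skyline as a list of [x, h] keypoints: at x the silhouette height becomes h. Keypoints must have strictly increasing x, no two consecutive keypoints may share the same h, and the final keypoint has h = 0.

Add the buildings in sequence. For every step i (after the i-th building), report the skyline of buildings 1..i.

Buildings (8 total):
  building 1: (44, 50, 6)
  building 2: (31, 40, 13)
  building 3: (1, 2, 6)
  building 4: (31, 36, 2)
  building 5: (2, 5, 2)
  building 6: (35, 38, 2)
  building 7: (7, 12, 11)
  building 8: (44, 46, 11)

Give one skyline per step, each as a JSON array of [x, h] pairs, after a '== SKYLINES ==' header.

== SKYLINES ==
[[44,6],[50,0]]
[[31,13],[40,0],[44,6],[50,0]]
[[1,6],[2,0],[31,13],[40,0],[44,6],[50,0]]
[[1,6],[2,0],[31,13],[40,0],[44,6],[50,0]]
[[1,6],[2,2],[5,0],[31,13],[40,0],[44,6],[50,0]]
[[1,6],[2,2],[5,0],[31,13],[40,0],[44,6],[50,0]]
[[1,6],[2,2],[5,0],[7,11],[12,0],[31,13],[40,0],[44,6],[50,0]]
[[1,6],[2,2],[5,0],[7,11],[12,0],[31,13],[40,0],[44,11],[46,6],[50,0]]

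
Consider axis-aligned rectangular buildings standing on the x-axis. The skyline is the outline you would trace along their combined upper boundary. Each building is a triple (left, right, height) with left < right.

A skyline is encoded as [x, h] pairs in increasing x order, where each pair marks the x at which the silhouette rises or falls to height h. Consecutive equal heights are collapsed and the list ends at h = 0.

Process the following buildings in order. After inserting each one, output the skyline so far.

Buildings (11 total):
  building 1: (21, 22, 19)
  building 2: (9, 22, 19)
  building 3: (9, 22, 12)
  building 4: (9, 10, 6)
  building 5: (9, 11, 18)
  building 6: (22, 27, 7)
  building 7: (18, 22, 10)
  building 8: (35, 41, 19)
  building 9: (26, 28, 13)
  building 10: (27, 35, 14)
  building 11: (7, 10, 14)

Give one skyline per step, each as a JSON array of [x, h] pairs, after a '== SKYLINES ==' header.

== SKYLINES ==
[[21,19],[22,0]]
[[9,19],[22,0]]
[[9,19],[22,0]]
[[9,19],[22,0]]
[[9,19],[22,0]]
[[9,19],[22,7],[27,0]]
[[9,19],[22,7],[27,0]]
[[9,19],[22,7],[27,0],[35,19],[41,0]]
[[9,19],[22,7],[26,13],[28,0],[35,19],[41,0]]
[[9,19],[22,7],[26,13],[27,14],[35,19],[41,0]]
[[7,14],[9,19],[22,7],[26,13],[27,14],[35,19],[41,0]]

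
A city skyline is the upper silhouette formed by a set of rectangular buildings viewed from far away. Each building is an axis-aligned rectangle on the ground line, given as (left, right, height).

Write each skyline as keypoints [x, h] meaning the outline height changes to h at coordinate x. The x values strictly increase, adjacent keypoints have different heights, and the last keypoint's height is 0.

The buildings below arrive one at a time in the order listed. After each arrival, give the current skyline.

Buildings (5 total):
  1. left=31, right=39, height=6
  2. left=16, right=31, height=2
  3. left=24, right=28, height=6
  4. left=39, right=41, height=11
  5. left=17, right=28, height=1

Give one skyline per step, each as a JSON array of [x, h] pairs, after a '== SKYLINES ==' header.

== SKYLINES ==
[[31,6],[39,0]]
[[16,2],[31,6],[39,0]]
[[16,2],[24,6],[28,2],[31,6],[39,0]]
[[16,2],[24,6],[28,2],[31,6],[39,11],[41,0]]
[[16,2],[24,6],[28,2],[31,6],[39,11],[41,0]]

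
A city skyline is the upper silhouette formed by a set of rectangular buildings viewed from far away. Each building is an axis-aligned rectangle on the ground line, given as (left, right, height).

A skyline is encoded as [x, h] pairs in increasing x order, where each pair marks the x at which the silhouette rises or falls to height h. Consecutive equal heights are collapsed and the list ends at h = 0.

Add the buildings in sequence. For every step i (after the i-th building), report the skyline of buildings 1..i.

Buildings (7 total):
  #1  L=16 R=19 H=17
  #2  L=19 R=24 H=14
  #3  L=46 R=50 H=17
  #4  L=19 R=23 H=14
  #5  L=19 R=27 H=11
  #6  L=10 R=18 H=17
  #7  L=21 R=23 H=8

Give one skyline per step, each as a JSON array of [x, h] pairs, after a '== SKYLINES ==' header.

== SKYLINES ==
[[16,17],[19,0]]
[[16,17],[19,14],[24,0]]
[[16,17],[19,14],[24,0],[46,17],[50,0]]
[[16,17],[19,14],[24,0],[46,17],[50,0]]
[[16,17],[19,14],[24,11],[27,0],[46,17],[50,0]]
[[10,17],[19,14],[24,11],[27,0],[46,17],[50,0]]
[[10,17],[19,14],[24,11],[27,0],[46,17],[50,0]]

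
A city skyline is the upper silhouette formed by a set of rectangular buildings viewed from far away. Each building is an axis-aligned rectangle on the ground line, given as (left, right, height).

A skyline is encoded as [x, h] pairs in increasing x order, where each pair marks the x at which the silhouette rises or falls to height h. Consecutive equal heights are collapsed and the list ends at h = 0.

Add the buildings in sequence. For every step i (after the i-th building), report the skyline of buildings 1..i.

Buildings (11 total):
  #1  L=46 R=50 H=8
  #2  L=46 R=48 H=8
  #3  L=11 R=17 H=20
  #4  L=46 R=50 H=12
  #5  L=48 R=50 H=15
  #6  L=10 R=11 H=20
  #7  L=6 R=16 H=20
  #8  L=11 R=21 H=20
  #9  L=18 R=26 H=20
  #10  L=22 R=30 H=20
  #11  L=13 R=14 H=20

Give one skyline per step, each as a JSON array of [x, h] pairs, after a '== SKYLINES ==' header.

== SKYLINES ==
[[46,8],[50,0]]
[[46,8],[50,0]]
[[11,20],[17,0],[46,8],[50,0]]
[[11,20],[17,0],[46,12],[50,0]]
[[11,20],[17,0],[46,12],[48,15],[50,0]]
[[10,20],[17,0],[46,12],[48,15],[50,0]]
[[6,20],[17,0],[46,12],[48,15],[50,0]]
[[6,20],[21,0],[46,12],[48,15],[50,0]]
[[6,20],[26,0],[46,12],[48,15],[50,0]]
[[6,20],[30,0],[46,12],[48,15],[50,0]]
[[6,20],[30,0],[46,12],[48,15],[50,0]]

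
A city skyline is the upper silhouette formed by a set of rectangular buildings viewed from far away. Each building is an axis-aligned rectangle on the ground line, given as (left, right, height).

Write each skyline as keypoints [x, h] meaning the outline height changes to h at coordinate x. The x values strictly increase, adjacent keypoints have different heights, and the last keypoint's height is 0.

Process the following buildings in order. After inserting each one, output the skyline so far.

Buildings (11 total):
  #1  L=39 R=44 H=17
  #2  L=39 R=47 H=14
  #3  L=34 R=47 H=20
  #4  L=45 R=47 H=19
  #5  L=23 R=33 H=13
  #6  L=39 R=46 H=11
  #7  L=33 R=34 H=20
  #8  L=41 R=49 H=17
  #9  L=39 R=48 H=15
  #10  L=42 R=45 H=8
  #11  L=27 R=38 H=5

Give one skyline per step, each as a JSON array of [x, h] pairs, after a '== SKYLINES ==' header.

== SKYLINES ==
[[39,17],[44,0]]
[[39,17],[44,14],[47,0]]
[[34,20],[47,0]]
[[34,20],[47,0]]
[[23,13],[33,0],[34,20],[47,0]]
[[23,13],[33,0],[34,20],[47,0]]
[[23,13],[33,20],[47,0]]
[[23,13],[33,20],[47,17],[49,0]]
[[23,13],[33,20],[47,17],[49,0]]
[[23,13],[33,20],[47,17],[49,0]]
[[23,13],[33,20],[47,17],[49,0]]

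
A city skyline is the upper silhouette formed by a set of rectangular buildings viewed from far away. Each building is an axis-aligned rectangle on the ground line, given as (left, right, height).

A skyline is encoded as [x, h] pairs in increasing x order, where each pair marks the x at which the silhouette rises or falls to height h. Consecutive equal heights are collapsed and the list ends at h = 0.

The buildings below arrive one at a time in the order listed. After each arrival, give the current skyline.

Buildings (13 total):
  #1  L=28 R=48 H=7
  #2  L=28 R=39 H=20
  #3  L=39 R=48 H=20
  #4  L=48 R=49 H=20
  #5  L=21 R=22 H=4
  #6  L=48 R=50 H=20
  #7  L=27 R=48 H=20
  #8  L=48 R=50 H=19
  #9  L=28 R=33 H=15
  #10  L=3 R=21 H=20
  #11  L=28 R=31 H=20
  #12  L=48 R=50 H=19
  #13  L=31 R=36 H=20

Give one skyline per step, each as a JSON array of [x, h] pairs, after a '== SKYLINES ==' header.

== SKYLINES ==
[[28,7],[48,0]]
[[28,20],[39,7],[48,0]]
[[28,20],[48,0]]
[[28,20],[49,0]]
[[21,4],[22,0],[28,20],[49,0]]
[[21,4],[22,0],[28,20],[50,0]]
[[21,4],[22,0],[27,20],[50,0]]
[[21,4],[22,0],[27,20],[50,0]]
[[21,4],[22,0],[27,20],[50,0]]
[[3,20],[21,4],[22,0],[27,20],[50,0]]
[[3,20],[21,4],[22,0],[27,20],[50,0]]
[[3,20],[21,4],[22,0],[27,20],[50,0]]
[[3,20],[21,4],[22,0],[27,20],[50,0]]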